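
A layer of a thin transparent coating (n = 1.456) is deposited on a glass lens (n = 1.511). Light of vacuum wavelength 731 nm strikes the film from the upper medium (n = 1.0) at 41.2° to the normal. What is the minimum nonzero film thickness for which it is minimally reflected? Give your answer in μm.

At the upper boundary (n = 1.0 to n = 1.456) the reflected ray undergoes a half-wave phase shift.
Ray reflecting at the bottom interface goes from n = 1.456 toward n = 1.511: a half-wave phase shift.
Net: no relative phase inversion (both shifts match).
For dark reflection here: 2 n t cos θ_r = (m + ½) λ.
Snell's law: 1.0 sin 41.2° = 1.456 sin θ_r → sin θ_r = 0.452, cos θ_r = 0.892.
Minimum at m = 0: t = λ / (4 n cos θ_r) = 731 / (4 × 1.456 × 0.892) = 141 nm.

0.141 μm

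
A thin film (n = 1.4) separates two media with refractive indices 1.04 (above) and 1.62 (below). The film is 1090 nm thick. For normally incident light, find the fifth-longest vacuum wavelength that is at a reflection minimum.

678 nm

Ray reflecting at the top interface goes from n = 1.04 toward n = 1.4: a half-wave phase shift.
At the lower boundary (n = 1.4 to n = 1.62) the reflected ray undergoes a half-wave phase shift.
The two reflections carry the same phase change, so no net offset.
For minimum reflection here: 2 n t = (m + ½) λ.
λ = 2 n t / (m + ½). The fifth-longest wavelength is m = 4: λ = 2 × 1.4 × 1090 / 4.50 = 678 nm.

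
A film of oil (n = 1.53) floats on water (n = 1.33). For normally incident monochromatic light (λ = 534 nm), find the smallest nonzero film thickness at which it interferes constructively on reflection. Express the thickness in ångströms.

At the upper boundary (n = 1.0 to n = 1.53) the reflected ray undergoes a half-wave phase shift.
At the lower boundary (n = 1.53 to n = 1.33) the reflected ray undergoes no phase shift.
The two reflections differ by half a wavelength.
With one net inversion, constructive interference in reflection requires 2 n t = (m + ½) λ.
Minimum at m = 0: t = λ / (4 n) = 534 / (4 × 1.53) = 87.3 nm.

873 Å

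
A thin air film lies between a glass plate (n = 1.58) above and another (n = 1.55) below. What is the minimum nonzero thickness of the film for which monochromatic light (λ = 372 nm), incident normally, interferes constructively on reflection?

Top surface (1.58 → 1.0): reflection off a lower-index medium gives no phase shift.
Bottom surface (1.0 → 1.55): reflection off a higher-index medium gives a half-wave phase shift.
Exactly one π shift → a net half-wave offset.
With one net inversion, constructive interference in reflection requires 2 n t = (m + ½) λ.
Minimum at m = 0: t = λ / (4 n) = 372 / (4 × 1.0) = 93.0 nm.

93.0 nm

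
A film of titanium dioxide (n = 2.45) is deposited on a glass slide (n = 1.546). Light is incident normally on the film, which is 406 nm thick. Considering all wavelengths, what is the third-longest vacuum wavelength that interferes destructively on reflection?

At the upper boundary (n = 1.0 to n = 2.45) the reflected ray undergoes a half-wave phase shift.
Ray reflecting at the bottom interface goes from n = 2.45 toward n = 1.546: no phase shift.
Net: one phase inversion between the two reflected rays.
With one net inversion, destructive interference in reflection requires 2 n t = m λ.
λ = 2 n t / m. The third-longest wavelength is m = 3: λ = 2 × 2.45 × 406 / 3.00 = 663 nm.

663 nm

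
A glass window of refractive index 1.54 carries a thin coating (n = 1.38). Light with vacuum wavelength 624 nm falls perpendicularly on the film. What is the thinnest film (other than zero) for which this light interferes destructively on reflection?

113 nm

Top surface (1.0 → 1.38): reflection off a higher-index medium gives a half-wave phase shift.
Bottom surface (1.38 → 1.54): reflection off a higher-index medium gives a half-wave phase shift.
Zero or two π shifts → no net half-wave offset.
With no net inversion, destructive interference in reflection requires 2 n t = (m + ½) λ.
Minimum at m = 0: t = λ / (4 n) = 624 / (4 × 1.38) = 113 nm.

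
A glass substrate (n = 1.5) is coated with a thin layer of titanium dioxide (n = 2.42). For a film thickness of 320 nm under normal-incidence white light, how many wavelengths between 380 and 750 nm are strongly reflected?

2

At the upper boundary (n = 1.0 to n = 2.42) the reflected ray undergoes a half-wave phase shift.
At the lower boundary (n = 2.42 to n = 1.5) the reflected ray undergoes no phase shift.
The two reflections differ by half a wavelength.
So the condition for constructive reflection is 2 n t = (m + ½) λ.
λ = 2 n t / (m + ½) = 1549 / (m + ½) nm.
m=1: 1033 nm (IR); m=2: 620 nm (visible); m=3: 443 nm (visible); m=4: 344 nm (UV).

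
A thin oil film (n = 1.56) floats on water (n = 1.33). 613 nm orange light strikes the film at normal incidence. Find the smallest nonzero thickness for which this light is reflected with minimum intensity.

At the upper boundary (n = 1.0 to n = 1.56) the reflected ray undergoes a half-wave phase shift.
Ray reflecting at the bottom interface goes from n = 1.56 toward n = 1.33: no phase shift.
The two reflections differ by half a wavelength.
For weak reflection here: 2 n t = m λ.
The smallest nonzero thickness corresponds to m = 1: t = m λ / (2 n) = 1.00 × 613 / (2 × 1.56) = 196 nm.

196 nm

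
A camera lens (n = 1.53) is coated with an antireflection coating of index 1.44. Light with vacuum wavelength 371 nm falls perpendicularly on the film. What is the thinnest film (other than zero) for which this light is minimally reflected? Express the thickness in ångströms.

644 Å

Top surface (1.0 → 1.44): reflection off a higher-index medium gives a half-wave phase shift.
At the lower boundary (n = 1.44 to n = 1.53) the reflected ray undergoes a half-wave phase shift.
The two reflections carry the same phase change, so no net offset.
For minimum reflection here: 2 n t = (m + ½) λ.
Minimum at m = 0: t = λ / (4 n) = 371 / (4 × 1.44) = 64.4 nm.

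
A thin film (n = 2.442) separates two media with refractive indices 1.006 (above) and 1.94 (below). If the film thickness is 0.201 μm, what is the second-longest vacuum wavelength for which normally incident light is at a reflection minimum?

At the upper boundary (n = 1.006 to n = 2.442) the reflected ray undergoes a half-wave phase shift.
At the lower boundary (n = 2.442 to n = 1.94) the reflected ray undergoes no phase shift.
Exactly one π shift → a net half-wave offset.
With one net inversion, destructive interference in reflection requires 2 n t = m λ.
λ = 2 n t / m. The second-longest wavelength is m = 2: λ = 2 × 2.442 × 201 / 2.00 = 491 nm.

491 nm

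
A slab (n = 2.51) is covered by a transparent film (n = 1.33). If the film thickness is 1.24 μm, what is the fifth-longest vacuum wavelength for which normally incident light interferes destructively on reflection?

At the upper boundary (n = 1.0 to n = 1.33) the reflected ray undergoes a half-wave phase shift.
Ray reflecting at the bottom interface goes from n = 1.33 toward n = 2.51: a half-wave phase shift.
The two reflections carry the same phase change, so no net offset.
With no net inversion, destructive interference in reflection requires 2 n t = (m + ½) λ.
λ = 2 n t / (m + ½). The fifth-longest wavelength is m = 4: λ = 2 × 1.33 × 1240 / 4.50 = 733 nm.

733 nm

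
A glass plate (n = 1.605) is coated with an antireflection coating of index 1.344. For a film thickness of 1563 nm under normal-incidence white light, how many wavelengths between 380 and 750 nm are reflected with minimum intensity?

Ray reflecting at the top interface goes from n = 1.0 toward n = 1.344: a half-wave phase shift.
Ray reflecting at the bottom interface goes from n = 1.344 toward n = 1.605: a half-wave phase shift.
Zero or two π shifts → no net half-wave offset.
With no net inversion, destructive interference in reflection requires 2 n t = (m + ½) λ.
λ = 2 n t / (m + ½) = 4201 / (m + ½) nm.
m=5: 764 nm (IR); m=6: 646 nm (visible); m=7: 560 nm (visible); m=8: 494 nm (visible); m=9: 442 nm (visible); m=10: 400 nm (visible); m=11: 365 nm (UV).

5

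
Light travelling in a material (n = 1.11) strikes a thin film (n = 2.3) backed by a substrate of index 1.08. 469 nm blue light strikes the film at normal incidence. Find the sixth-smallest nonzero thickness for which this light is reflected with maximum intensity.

At the upper boundary (n = 1.11 to n = 2.3) the reflected ray undergoes a half-wave phase shift.
Ray reflecting at the bottom interface goes from n = 2.3 toward n = 1.08: no phase shift.
Exactly one π shift → a net half-wave offset.
For strong reflection here: 2 n t = (m + ½) λ.
The sixth-smallest nonzero thickness corresponds to m = 5: t = (m + ½) λ / (2 n) = 5.50 × 469 / (2 × 2.3) = 561 nm.

561 nm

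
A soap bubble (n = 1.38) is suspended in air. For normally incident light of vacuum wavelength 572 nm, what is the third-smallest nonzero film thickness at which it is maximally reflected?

518 nm

Top surface (1.0 → 1.38): reflection off a higher-index medium gives a half-wave phase shift.
Ray reflecting at the bottom interface goes from n = 1.38 toward n = 1.0: no phase shift.
Exactly one π shift → a net half-wave offset.
For maximum reflection here: 2 n t = (m + ½) λ.
The third-smallest nonzero thickness corresponds to m = 2: t = (m + ½) λ / (2 n) = 2.50 × 572 / (2 × 1.38) = 518 nm.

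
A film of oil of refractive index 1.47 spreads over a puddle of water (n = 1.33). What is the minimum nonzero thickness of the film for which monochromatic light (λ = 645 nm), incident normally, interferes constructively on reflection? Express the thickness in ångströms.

1097 Å

Top surface (1.0 → 1.47): reflection off a higher-index medium gives a half-wave phase shift.
At the lower boundary (n = 1.47 to n = 1.33) the reflected ray undergoes no phase shift.
The two reflections differ by half a wavelength.
For maximum reflection here: 2 n t = (m + ½) λ.
Minimum at m = 0: t = λ / (4 n) = 645 / (4 × 1.47) = 110 nm.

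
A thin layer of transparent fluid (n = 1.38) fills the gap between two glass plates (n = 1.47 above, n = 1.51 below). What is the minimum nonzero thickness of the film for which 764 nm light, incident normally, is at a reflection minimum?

277 nm

At the upper boundary (n = 1.47 to n = 1.38) the reflected ray undergoes no phase shift.
Ray reflecting at the bottom interface goes from n = 1.38 toward n = 1.51: a half-wave phase shift.
Net: one phase inversion between the two reflected rays.
For dark reflection here: 2 n t = m λ.
Minimum nonzero at m = 1: t = λ / (2 n) = 764 / (2 × 1.38) = 277 nm.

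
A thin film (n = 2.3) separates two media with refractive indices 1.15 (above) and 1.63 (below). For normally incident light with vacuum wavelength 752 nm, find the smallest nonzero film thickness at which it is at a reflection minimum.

163 nm

Top surface (1.15 → 2.3): reflection off a higher-index medium gives a half-wave phase shift.
At the lower boundary (n = 2.3 to n = 1.63) the reflected ray undergoes no phase shift.
Exactly one π shift → a net half-wave offset.
So the condition for destructive reflection is 2 n t = m λ.
Minimum nonzero at m = 1: t = λ / (2 n) = 752 / (2 × 2.3) = 163 nm.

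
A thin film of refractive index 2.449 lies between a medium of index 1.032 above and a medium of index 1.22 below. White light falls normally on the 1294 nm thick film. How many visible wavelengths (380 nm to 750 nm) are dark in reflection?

Top surface (1.032 → 2.449): reflection off a higher-index medium gives a half-wave phase shift.
Ray reflecting at the bottom interface goes from n = 2.449 toward n = 1.22: no phase shift.
Exactly one π shift → a net half-wave offset.
For weak reflection here: 2 n t = m λ.
λ = 2 n t / m = 6338 / m nm.
m=8: 792 nm (IR); m=9: 704 nm (visible); m=10: 634 nm (visible); m=11: 576 nm (visible); m=12: 528 nm (visible); m=13: 488 nm (visible); m=14: 453 nm (visible); m=15: 423 nm (visible); m=16: 396 nm (visible); m=17: 373 nm (UV).

8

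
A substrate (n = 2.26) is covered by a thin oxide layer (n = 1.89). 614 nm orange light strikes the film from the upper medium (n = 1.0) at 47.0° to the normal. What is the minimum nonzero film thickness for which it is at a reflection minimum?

88.1 nm

Top surface (1.0 → 1.89): reflection off a higher-index medium gives a half-wave phase shift.
Bottom surface (1.89 → 2.26): reflection off a higher-index medium gives a half-wave phase shift.
Net: no relative phase inversion (both shifts match).
So the condition for destructive reflection is 2 n t cos θ_r = (m + ½) λ.
Snell's law: 1.0 sin 47.0° = 1.89 sin θ_r → sin θ_r = 0.387, cos θ_r = 0.922.
Minimum at m = 0: t = λ / (4 n cos θ_r) = 614 / (4 × 1.89 × 0.922) = 88.1 nm.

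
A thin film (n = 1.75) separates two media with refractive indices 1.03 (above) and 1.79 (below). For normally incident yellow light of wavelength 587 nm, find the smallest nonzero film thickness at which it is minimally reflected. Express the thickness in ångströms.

839 Å

At the upper boundary (n = 1.03 to n = 1.75) the reflected ray undergoes a half-wave phase shift.
At the lower boundary (n = 1.75 to n = 1.79) the reflected ray undergoes a half-wave phase shift.
Zero or two π shifts → no net half-wave offset.
For minimum reflection here: 2 n t = (m + ½) λ.
Minimum at m = 0: t = λ / (4 n) = 587 / (4 × 1.75) = 83.9 nm.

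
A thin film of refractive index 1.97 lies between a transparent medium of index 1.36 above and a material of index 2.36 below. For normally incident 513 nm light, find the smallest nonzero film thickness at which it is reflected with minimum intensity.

Ray reflecting at the top interface goes from n = 1.36 toward n = 1.97: a half-wave phase shift.
At the lower boundary (n = 1.97 to n = 2.36) the reflected ray undergoes a half-wave phase shift.
Zero or two π shifts → no net half-wave offset.
With no net inversion, destructive interference in reflection requires 2 n t = (m + ½) λ.
Minimum at m = 0: t = λ / (4 n) = 513 / (4 × 1.97) = 65.1 nm.

65.1 nm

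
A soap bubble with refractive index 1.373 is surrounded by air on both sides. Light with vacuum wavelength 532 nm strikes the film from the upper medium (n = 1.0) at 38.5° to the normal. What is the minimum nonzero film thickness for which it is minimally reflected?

217 nm

Top surface (1.0 → 1.373): reflection off a higher-index medium gives a half-wave phase shift.
Bottom surface (1.373 → 1.0): reflection off a lower-index medium gives no phase shift.
Net: one phase inversion between the two reflected rays.
For minimum reflection here: 2 n t cos θ_r = m λ.
Snell's law: 1.0 sin 38.5° = 1.373 sin θ_r → sin θ_r = 0.453, cos θ_r = 0.891.
Minimum nonzero at m = 1: t = λ / (2 n cos θ_r) = 532 / (2 × 1.373 × 0.891) = 217 nm.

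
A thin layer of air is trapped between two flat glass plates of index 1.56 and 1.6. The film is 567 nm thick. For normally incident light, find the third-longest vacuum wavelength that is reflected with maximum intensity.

Top surface (1.56 → 1.0): reflection off a lower-index medium gives no phase shift.
At the lower boundary (n = 1.0 to n = 1.6) the reflected ray undergoes a half-wave phase shift.
Net: one phase inversion between the two reflected rays.
For strong reflection here: 2 n t = (m + ½) λ.
λ = 2 n t / (m + ½). The third-longest wavelength is m = 2: λ = 2 × 1.0 × 567 / 2.50 = 454 nm.

454 nm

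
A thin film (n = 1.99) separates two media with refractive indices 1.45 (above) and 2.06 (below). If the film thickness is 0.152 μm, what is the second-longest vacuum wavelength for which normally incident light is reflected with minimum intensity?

Top surface (1.45 → 1.99): reflection off a higher-index medium gives a half-wave phase shift.
Bottom surface (1.99 → 2.06): reflection off a higher-index medium gives a half-wave phase shift.
The two reflections carry the same phase change, so no net offset.
So the condition for destructive reflection is 2 n t = (m + ½) λ.
λ = 2 n t / (m + ½). The second-longest wavelength is m = 1: λ = 2 × 1.99 × 152 / 1.50 = 403 nm.

403 nm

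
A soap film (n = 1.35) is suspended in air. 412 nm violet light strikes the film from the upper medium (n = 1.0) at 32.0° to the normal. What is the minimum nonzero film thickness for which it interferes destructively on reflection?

166 nm

Ray reflecting at the top interface goes from n = 1.0 toward n = 1.35: a half-wave phase shift.
Bottom surface (1.35 → 1.0): reflection off a lower-index medium gives no phase shift.
Exactly one π shift → a net half-wave offset.
For minimum reflection here: 2 n t cos θ_r = m λ.
Snell's law: 1.0 sin 32.0° = 1.35 sin θ_r → sin θ_r = 0.393, cos θ_r = 0.920.
Minimum nonzero at m = 1: t = λ / (2 n cos θ_r) = 412 / (2 × 1.35 × 0.920) = 166 nm.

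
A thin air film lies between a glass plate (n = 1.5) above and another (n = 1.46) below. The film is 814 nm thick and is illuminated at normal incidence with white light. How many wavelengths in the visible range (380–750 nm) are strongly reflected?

Ray reflecting at the top interface goes from n = 1.5 toward n = 1.0: no phase shift.
At the lower boundary (n = 1.0 to n = 1.46) the reflected ray undergoes a half-wave phase shift.
Net: one phase inversion between the two reflected rays.
So the condition for constructive reflection is 2 n t = (m + ½) λ.
λ = 2 n t / (m + ½) = 1628 / (m + ½) nm.
m=1: 1085 nm (IR); m=2: 651 nm (visible); m=3: 465 nm (visible); m=4: 362 nm (UV).

2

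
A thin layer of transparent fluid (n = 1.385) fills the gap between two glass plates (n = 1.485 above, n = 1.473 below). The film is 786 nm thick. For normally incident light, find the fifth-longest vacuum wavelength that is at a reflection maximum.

At the upper boundary (n = 1.485 to n = 1.385) the reflected ray undergoes no phase shift.
Ray reflecting at the bottom interface goes from n = 1.385 toward n = 1.473: a half-wave phase shift.
Net: one phase inversion between the two reflected rays.
With one net inversion, constructive interference in reflection requires 2 n t = (m + ½) λ.
λ = 2 n t / (m + ½). The fifth-longest wavelength is m = 4: λ = 2 × 1.385 × 786 / 4.50 = 484 nm.

484 nm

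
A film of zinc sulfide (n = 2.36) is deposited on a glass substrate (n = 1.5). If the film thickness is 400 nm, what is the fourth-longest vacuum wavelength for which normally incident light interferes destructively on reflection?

Top surface (1.0 → 2.36): reflection off a higher-index medium gives a half-wave phase shift.
Bottom surface (2.36 → 1.5): reflection off a lower-index medium gives no phase shift.
The two reflections differ by half a wavelength.
So the condition for destructive reflection is 2 n t = m λ.
λ = 2 n t / m. The fourth-longest wavelength is m = 4: λ = 2 × 2.36 × 400 / 4.00 = 472 nm.

472 nm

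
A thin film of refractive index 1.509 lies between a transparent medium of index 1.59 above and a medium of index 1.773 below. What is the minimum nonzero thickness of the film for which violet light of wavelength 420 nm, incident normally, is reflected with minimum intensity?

At the upper boundary (n = 1.59 to n = 1.509) the reflected ray undergoes no phase shift.
Ray reflecting at the bottom interface goes from n = 1.509 toward n = 1.773: a half-wave phase shift.
Net: one phase inversion between the two reflected rays.
So the condition for destructive reflection is 2 n t = m λ.
Minimum nonzero at m = 1: t = λ / (2 n) = 420 / (2 × 1.509) = 139 nm.

139 nm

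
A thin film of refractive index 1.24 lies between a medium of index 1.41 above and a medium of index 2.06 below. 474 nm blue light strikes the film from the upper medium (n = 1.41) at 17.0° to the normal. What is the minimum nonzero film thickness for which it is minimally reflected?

203 nm

At the upper boundary (n = 1.41 to n = 1.24) the reflected ray undergoes no phase shift.
At the lower boundary (n = 1.24 to n = 2.06) the reflected ray undergoes a half-wave phase shift.
Exactly one π shift → a net half-wave offset.
With one net inversion, destructive interference in reflection requires 2 n t cos θ_r = m λ.
Snell's law: 1.41 sin 17.0° = 1.24 sin θ_r → sin θ_r = 0.332, cos θ_r = 0.943.
Minimum nonzero at m = 1: t = λ / (2 n cos θ_r) = 474 / (2 × 1.24 × 0.943) = 203 nm.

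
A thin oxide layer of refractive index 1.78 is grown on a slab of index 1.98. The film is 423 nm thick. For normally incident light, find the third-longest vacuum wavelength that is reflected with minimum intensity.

Ray reflecting at the top interface goes from n = 1.0 toward n = 1.78: a half-wave phase shift.
Bottom surface (1.78 → 1.98): reflection off a higher-index medium gives a half-wave phase shift.
The two reflections carry the same phase change, so no net offset.
So the condition for destructive reflection is 2 n t = (m + ½) λ.
λ = 2 n t / (m + ½). The third-longest wavelength is m = 2: λ = 2 × 1.78 × 423 / 2.50 = 602 nm.

602 nm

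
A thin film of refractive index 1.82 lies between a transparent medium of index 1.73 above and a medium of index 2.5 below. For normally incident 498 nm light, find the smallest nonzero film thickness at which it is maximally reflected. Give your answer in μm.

At the upper boundary (n = 1.73 to n = 1.82) the reflected ray undergoes a half-wave phase shift.
Bottom surface (1.82 → 2.5): reflection off a higher-index medium gives a half-wave phase shift.
Zero or two π shifts → no net half-wave offset.
For strong reflection here: 2 n t = m λ.
Minimum nonzero at m = 1: t = λ / (2 n) = 498 / (2 × 1.82) = 137 nm.

0.137 μm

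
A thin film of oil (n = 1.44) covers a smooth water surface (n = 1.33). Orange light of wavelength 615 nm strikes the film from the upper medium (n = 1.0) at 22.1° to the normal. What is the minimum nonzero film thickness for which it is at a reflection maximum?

Top surface (1.0 → 1.44): reflection off a higher-index medium gives a half-wave phase shift.
At the lower boundary (n = 1.44 to n = 1.33) the reflected ray undergoes no phase shift.
Net: one phase inversion between the two reflected rays.
For strong reflection here: 2 n t cos θ_r = (m + ½) λ.
Snell's law: 1.0 sin 22.1° = 1.44 sin θ_r → sin θ_r = 0.261, cos θ_r = 0.965.
Minimum at m = 0: t = λ / (4 n cos θ_r) = 615 / (4 × 1.44 × 0.965) = 111 nm.

111 nm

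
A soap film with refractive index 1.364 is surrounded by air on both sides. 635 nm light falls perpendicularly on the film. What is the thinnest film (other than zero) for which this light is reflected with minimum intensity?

At the upper boundary (n = 1.0 to n = 1.364) the reflected ray undergoes a half-wave phase shift.
Ray reflecting at the bottom interface goes from n = 1.364 toward n = 1.0: no phase shift.
Exactly one π shift → a net half-wave offset.
With one net inversion, destructive interference in reflection requires 2 n t = m λ.
Minimum nonzero at m = 1: t = λ / (2 n) = 635 / (2 × 1.364) = 233 nm.

233 nm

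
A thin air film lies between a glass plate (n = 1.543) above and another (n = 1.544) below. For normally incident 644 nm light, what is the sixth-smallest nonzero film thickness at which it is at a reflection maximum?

Ray reflecting at the top interface goes from n = 1.543 toward n = 1.0: no phase shift.
Bottom surface (1.0 → 1.544): reflection off a higher-index medium gives a half-wave phase shift.
Net: one phase inversion between the two reflected rays.
For strong reflection here: 2 n t = (m + ½) λ.
The sixth-smallest nonzero thickness corresponds to m = 5: t = (m + ½) λ / (2 n) = 5.50 × 644 / (2 × 1.0) = 1771 nm.

1771 nm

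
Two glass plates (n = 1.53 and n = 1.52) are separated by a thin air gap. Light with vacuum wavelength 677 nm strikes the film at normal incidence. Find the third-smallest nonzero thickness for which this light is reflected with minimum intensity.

Top surface (1.53 → 1.0): reflection off a lower-index medium gives no phase shift.
At the lower boundary (n = 1.0 to n = 1.52) the reflected ray undergoes a half-wave phase shift.
The two reflections differ by half a wavelength.
For minimum reflection here: 2 n t = m λ.
The third-smallest nonzero thickness corresponds to m = 3: t = m λ / (2 n) = 3.00 × 677 / (2 × 1.0) = 1016 nm.

1016 nm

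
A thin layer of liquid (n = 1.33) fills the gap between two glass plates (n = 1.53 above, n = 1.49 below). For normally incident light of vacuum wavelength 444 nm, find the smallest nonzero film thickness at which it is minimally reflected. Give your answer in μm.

0.167 μm

Top surface (1.53 → 1.33): reflection off a lower-index medium gives no phase shift.
Ray reflecting at the bottom interface goes from n = 1.33 toward n = 1.49: a half-wave phase shift.
Net: one phase inversion between the two reflected rays.
With one net inversion, destructive interference in reflection requires 2 n t = m λ.
Minimum nonzero at m = 1: t = λ / (2 n) = 444 / (2 × 1.33) = 167 nm.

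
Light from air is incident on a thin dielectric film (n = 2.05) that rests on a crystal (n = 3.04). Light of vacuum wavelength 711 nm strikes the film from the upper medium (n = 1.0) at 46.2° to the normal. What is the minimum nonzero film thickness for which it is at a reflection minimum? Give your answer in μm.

Top surface (1.0 → 2.05): reflection off a higher-index medium gives a half-wave phase shift.
Ray reflecting at the bottom interface goes from n = 2.05 toward n = 3.04: a half-wave phase shift.
Net: no relative phase inversion (both shifts match).
With no net inversion, destructive interference in reflection requires 2 n t cos θ_r = (m + ½) λ.
Snell's law: 1.0 sin 46.2° = 2.05 sin θ_r → sin θ_r = 0.352, cos θ_r = 0.936.
Minimum at m = 0: t = λ / (4 n cos θ_r) = 711 / (4 × 2.05 × 0.936) = 92.6 nm.

0.0926 μm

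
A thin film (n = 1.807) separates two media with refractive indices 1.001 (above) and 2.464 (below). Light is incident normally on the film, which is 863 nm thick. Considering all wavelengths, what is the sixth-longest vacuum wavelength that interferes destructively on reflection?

567 nm

Top surface (1.001 → 1.807): reflection off a higher-index medium gives a half-wave phase shift.
At the lower boundary (n = 1.807 to n = 2.464) the reflected ray undergoes a half-wave phase shift.
Net: no relative phase inversion (both shifts match).
For weak reflection here: 2 n t = (m + ½) λ.
λ = 2 n t / (m + ½). The sixth-longest wavelength is m = 5: λ = 2 × 1.807 × 863 / 5.50 = 567 nm.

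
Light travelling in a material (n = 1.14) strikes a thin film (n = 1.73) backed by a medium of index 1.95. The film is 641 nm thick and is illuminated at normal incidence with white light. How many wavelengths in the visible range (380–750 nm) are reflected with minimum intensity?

Top surface (1.14 → 1.73): reflection off a higher-index medium gives a half-wave phase shift.
Bottom surface (1.73 → 1.95): reflection off a higher-index medium gives a half-wave phase shift.
Zero or two π shifts → no net half-wave offset.
So the condition for destructive reflection is 2 n t = (m + ½) λ.
λ = 2 n t / (m + ½) = 2218 / (m + ½) nm.
m=2: 887 nm (IR); m=3: 634 nm (visible); m=4: 493 nm (visible); m=5: 403 nm (visible); m=6: 341 nm (UV).

3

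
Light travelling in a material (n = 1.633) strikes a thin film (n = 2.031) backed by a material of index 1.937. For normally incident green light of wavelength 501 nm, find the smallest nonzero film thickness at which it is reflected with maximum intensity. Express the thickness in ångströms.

At the upper boundary (n = 1.633 to n = 2.031) the reflected ray undergoes a half-wave phase shift.
Ray reflecting at the bottom interface goes from n = 2.031 toward n = 1.937: no phase shift.
The two reflections differ by half a wavelength.
For maximum reflection here: 2 n t = (m + ½) λ.
Minimum at m = 0: t = λ / (4 n) = 501 / (4 × 2.031) = 61.7 nm.

617 Å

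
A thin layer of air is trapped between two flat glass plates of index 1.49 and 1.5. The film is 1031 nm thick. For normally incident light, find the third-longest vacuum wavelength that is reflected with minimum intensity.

At the upper boundary (n = 1.49 to n = 1.0) the reflected ray undergoes no phase shift.
Ray reflecting at the bottom interface goes from n = 1.0 toward n = 1.5: a half-wave phase shift.
The two reflections differ by half a wavelength.
With one net inversion, destructive interference in reflection requires 2 n t = m λ.
λ = 2 n t / m. The third-longest wavelength is m = 3: λ = 2 × 1.0 × 1031 / 3.00 = 687 nm.

687 nm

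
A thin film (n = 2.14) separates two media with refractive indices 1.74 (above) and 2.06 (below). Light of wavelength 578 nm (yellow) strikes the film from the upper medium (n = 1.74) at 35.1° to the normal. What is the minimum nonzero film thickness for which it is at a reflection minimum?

Ray reflecting at the top interface goes from n = 1.74 toward n = 2.14: a half-wave phase shift.
Ray reflecting at the bottom interface goes from n = 2.14 toward n = 2.06: no phase shift.
The two reflections differ by half a wavelength.
So the condition for destructive reflection is 2 n t cos θ_r = m λ.
Snell's law: 1.74 sin 35.1° = 2.14 sin θ_r → sin θ_r = 0.468, cos θ_r = 0.884.
Minimum nonzero at m = 1: t = λ / (2 n cos θ_r) = 578 / (2 × 2.14 × 0.884) = 153 nm.

153 nm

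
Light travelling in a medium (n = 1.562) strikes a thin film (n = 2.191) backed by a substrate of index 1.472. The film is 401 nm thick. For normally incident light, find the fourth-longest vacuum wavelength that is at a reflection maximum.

Ray reflecting at the top interface goes from n = 1.562 toward n = 2.191: a half-wave phase shift.
Bottom surface (2.191 → 1.472): reflection off a lower-index medium gives no phase shift.
Exactly one π shift → a net half-wave offset.
For maximum reflection here: 2 n t = (m + ½) λ.
λ = 2 n t / (m + ½). The fourth-longest wavelength is m = 3: λ = 2 × 2.191 × 401 / 3.50 = 502 nm.

502 nm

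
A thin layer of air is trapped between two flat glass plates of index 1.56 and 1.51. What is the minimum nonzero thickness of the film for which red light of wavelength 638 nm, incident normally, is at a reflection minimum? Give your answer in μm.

0.319 μm

At the upper boundary (n = 1.56 to n = 1.0) the reflected ray undergoes no phase shift.
Bottom surface (1.0 → 1.51): reflection off a higher-index medium gives a half-wave phase shift.
Exactly one π shift → a net half-wave offset.
For weak reflection here: 2 n t = m λ.
Minimum nonzero at m = 1: t = λ / (2 n) = 638 / (2 × 1.0) = 319 nm.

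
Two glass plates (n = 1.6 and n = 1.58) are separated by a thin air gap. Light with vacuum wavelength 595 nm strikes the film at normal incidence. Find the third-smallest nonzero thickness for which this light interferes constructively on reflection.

Top surface (1.6 → 1.0): reflection off a lower-index medium gives no phase shift.
At the lower boundary (n = 1.0 to n = 1.58) the reflected ray undergoes a half-wave phase shift.
Exactly one π shift → a net half-wave offset.
For maximum reflection here: 2 n t = (m + ½) λ.
The third-smallest nonzero thickness corresponds to m = 2: t = (m + ½) λ / (2 n) = 2.50 × 595 / (2 × 1.0) = 744 nm.

744 nm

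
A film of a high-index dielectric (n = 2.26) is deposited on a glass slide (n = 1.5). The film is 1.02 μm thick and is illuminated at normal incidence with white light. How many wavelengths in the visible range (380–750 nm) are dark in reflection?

6

Ray reflecting at the top interface goes from n = 1.0 toward n = 2.26: a half-wave phase shift.
Bottom surface (2.26 → 1.5): reflection off a lower-index medium gives no phase shift.
The two reflections differ by half a wavelength.
For weak reflection here: 2 n t = m λ.
λ = 2 n t / m = 4610 / m nm.
m=6: 768 nm (IR); m=7: 659 nm (visible); m=8: 576 nm (visible); m=9: 512 nm (visible); m=10: 461 nm (visible); m=11: 419 nm (visible); m=12: 384 nm (visible); m=13: 355 nm (UV).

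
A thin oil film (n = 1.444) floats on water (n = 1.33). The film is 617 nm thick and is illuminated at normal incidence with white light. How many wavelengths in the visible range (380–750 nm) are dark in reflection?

At the upper boundary (n = 1.0 to n = 1.444) the reflected ray undergoes a half-wave phase shift.
Bottom surface (1.444 → 1.33): reflection off a lower-index medium gives no phase shift.
The two reflections differ by half a wavelength.
So the condition for destructive reflection is 2 n t = m λ.
λ = 2 n t / m = 1782 / m nm.
m=2: 891 nm (IR); m=3: 594 nm (visible); m=4: 445 nm (visible); m=5: 356 nm (UV).

2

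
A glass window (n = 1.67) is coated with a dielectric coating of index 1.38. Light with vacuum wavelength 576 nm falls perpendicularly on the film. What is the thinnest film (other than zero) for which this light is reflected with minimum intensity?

Ray reflecting at the top interface goes from n = 1.0 toward n = 1.38: a half-wave phase shift.
Bottom surface (1.38 → 1.67): reflection off a higher-index medium gives a half-wave phase shift.
Zero or two π shifts → no net half-wave offset.
So the condition for destructive reflection is 2 n t = (m + ½) λ.
Minimum at m = 0: t = λ / (4 n) = 576 / (4 × 1.38) = 104 nm.

104 nm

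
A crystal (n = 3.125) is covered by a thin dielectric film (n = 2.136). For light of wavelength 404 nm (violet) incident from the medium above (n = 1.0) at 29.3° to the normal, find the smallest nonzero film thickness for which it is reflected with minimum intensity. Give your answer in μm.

0.0486 μm

Ray reflecting at the top interface goes from n = 1.0 toward n = 2.136: a half-wave phase shift.
Bottom surface (2.136 → 3.125): reflection off a higher-index medium gives a half-wave phase shift.
Zero or two π shifts → no net half-wave offset.
So the condition for destructive reflection is 2 n t cos θ_r = (m + ½) λ.
Snell's law: 1.0 sin 29.3° = 2.136 sin θ_r → sin θ_r = 0.229, cos θ_r = 0.973.
Minimum at m = 0: t = λ / (4 n cos θ_r) = 404 / (4 × 2.136 × 0.973) = 48.6 nm.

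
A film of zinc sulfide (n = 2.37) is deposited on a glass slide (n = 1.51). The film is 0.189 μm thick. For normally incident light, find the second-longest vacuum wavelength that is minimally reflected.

Ray reflecting at the top interface goes from n = 1.0 toward n = 2.37: a half-wave phase shift.
Ray reflecting at the bottom interface goes from n = 2.37 toward n = 1.51: no phase shift.
The two reflections differ by half a wavelength.
With one net inversion, destructive interference in reflection requires 2 n t = m λ.
λ = 2 n t / m. The second-longest wavelength is m = 2: λ = 2 × 2.37 × 189 / 2.00 = 448 nm.

448 nm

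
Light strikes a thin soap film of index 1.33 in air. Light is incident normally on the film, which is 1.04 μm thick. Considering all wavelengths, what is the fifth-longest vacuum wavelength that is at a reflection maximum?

Top surface (1.0 → 1.33): reflection off a higher-index medium gives a half-wave phase shift.
Ray reflecting at the bottom interface goes from n = 1.33 toward n = 1.0: no phase shift.
Exactly one π shift → a net half-wave offset.
With one net inversion, constructive interference in reflection requires 2 n t = (m + ½) λ.
λ = 2 n t / (m + ½). The fifth-longest wavelength is m = 4: λ = 2 × 1.33 × 1040 / 4.50 = 615 nm.

615 nm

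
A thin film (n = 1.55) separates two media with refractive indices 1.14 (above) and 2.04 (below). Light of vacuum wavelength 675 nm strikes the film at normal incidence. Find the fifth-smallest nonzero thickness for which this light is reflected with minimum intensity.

Top surface (1.14 → 1.55): reflection off a higher-index medium gives a half-wave phase shift.
At the lower boundary (n = 1.55 to n = 2.04) the reflected ray undergoes a half-wave phase shift.
Net: no relative phase inversion (both shifts match).
With no net inversion, destructive interference in reflection requires 2 n t = (m + ½) λ.
The fifth-smallest nonzero thickness corresponds to m = 4: t = (m + ½) λ / (2 n) = 4.50 × 675 / (2 × 1.55) = 980 nm.

980 nm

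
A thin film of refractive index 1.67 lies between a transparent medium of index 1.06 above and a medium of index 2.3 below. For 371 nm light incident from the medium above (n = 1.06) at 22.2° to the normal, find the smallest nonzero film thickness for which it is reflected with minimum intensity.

At the upper boundary (n = 1.06 to n = 1.67) the reflected ray undergoes a half-wave phase shift.
Ray reflecting at the bottom interface goes from n = 1.67 toward n = 2.3: a half-wave phase shift.
Zero or two π shifts → no net half-wave offset.
So the condition for destructive reflection is 2 n t cos θ_r = (m + ½) λ.
Snell's law: 1.06 sin 22.2° = 1.67 sin θ_r → sin θ_r = 0.240, cos θ_r = 0.971.
Minimum at m = 0: t = λ / (4 n cos θ_r) = 371 / (4 × 1.67 × 0.971) = 57.2 nm.

57.2 nm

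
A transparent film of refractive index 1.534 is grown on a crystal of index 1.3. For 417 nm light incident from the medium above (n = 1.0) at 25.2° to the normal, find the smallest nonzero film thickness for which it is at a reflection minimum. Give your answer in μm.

At the upper boundary (n = 1.0 to n = 1.534) the reflected ray undergoes a half-wave phase shift.
Ray reflecting at the bottom interface goes from n = 1.534 toward n = 1.3: no phase shift.
Exactly one π shift → a net half-wave offset.
So the condition for destructive reflection is 2 n t cos θ_r = m λ.
Snell's law: 1.0 sin 25.2° = 1.534 sin θ_r → sin θ_r = 0.278, cos θ_r = 0.961.
Minimum nonzero at m = 1: t = λ / (2 n cos θ_r) = 417 / (2 × 1.534 × 0.961) = 141 nm.

0.141 μm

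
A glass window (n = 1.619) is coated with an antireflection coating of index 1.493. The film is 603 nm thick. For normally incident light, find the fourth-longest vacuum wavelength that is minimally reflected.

514 nm

At the upper boundary (n = 1.0 to n = 1.493) the reflected ray undergoes a half-wave phase shift.
Bottom surface (1.493 → 1.619): reflection off a higher-index medium gives a half-wave phase shift.
The two reflections carry the same phase change, so no net offset.
With no net inversion, destructive interference in reflection requires 2 n t = (m + ½) λ.
λ = 2 n t / (m + ½). The fourth-longest wavelength is m = 3: λ = 2 × 1.493 × 603 / 3.50 = 514 nm.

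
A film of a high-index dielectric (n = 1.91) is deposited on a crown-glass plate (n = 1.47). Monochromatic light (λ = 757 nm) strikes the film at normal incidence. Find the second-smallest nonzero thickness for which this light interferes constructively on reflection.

297 nm

Ray reflecting at the top interface goes from n = 1.0 toward n = 1.91: a half-wave phase shift.
Ray reflecting at the bottom interface goes from n = 1.91 toward n = 1.47: no phase shift.
The two reflections differ by half a wavelength.
So the condition for constructive reflection is 2 n t = (m + ½) λ.
The second-smallest nonzero thickness corresponds to m = 1: t = (m + ½) λ / (2 n) = 1.50 × 757 / (2 × 1.91) = 297 nm.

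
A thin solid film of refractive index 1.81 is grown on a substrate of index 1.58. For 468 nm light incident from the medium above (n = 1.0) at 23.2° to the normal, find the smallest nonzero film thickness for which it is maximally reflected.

Top surface (1.0 → 1.81): reflection off a higher-index medium gives a half-wave phase shift.
Ray reflecting at the bottom interface goes from n = 1.81 toward n = 1.58: no phase shift.
Exactly one π shift → a net half-wave offset.
With one net inversion, constructive interference in reflection requires 2 n t cos θ_r = (m + ½) λ.
Snell's law: 1.0 sin 23.2° = 1.81 sin θ_r → sin θ_r = 0.218, cos θ_r = 0.976.
Minimum at m = 0: t = λ / (4 n cos θ_r) = 468 / (4 × 1.81 × 0.976) = 66.2 nm.

66.2 nm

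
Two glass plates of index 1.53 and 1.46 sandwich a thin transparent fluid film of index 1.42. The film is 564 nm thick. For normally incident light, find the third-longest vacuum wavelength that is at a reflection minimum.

534 nm

Top surface (1.53 → 1.42): reflection off a lower-index medium gives no phase shift.
Ray reflecting at the bottom interface goes from n = 1.42 toward n = 1.46: a half-wave phase shift.
The two reflections differ by half a wavelength.
For minimum reflection here: 2 n t = m λ.
λ = 2 n t / m. The third-longest wavelength is m = 3: λ = 2 × 1.42 × 564 / 3.00 = 534 nm.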